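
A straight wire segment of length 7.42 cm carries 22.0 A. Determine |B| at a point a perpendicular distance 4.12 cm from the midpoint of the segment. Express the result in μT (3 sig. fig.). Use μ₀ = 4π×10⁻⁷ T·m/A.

B ≈ 71.5 μT

For a finite straight segment, B = (μ₀I/4πd)(sinθ₁ + sinθ₂), where θ₁, θ₂ are the angles from the perpendicular to each end.
The perpendicular from the point meets the wire at its midpoint, so each end is L/2 = 0.0371 m away along the wire.
sinθ₁ = 0.0371/√(0.0371²+0.0412²) = 0.6692; sinθ₂ = 0.0371/√(0.0371²+0.0412²) = 0.6692.
B = (4π×10⁻⁷ × 22.0) / (4π × 0.0412) × (0.6692 + 0.6692) = 7.15×10⁻⁵ T.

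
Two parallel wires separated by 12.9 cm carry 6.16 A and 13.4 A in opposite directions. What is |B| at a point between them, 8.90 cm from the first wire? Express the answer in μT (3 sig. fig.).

B ≈ 80.8 μT

Each long wire gives B = μ₀I/(2πd). Distances are d₁ = 0.089 m and d₂ = 0.04 m.
B₁ = 1.38×10⁻⁵ T, B₂ = 6.70×10⁻⁵ T.
Between antiparallel currents both contributions point the same way, so they add. B = B₁ + B₂ = 1.38×10⁻⁵ + 6.70×10⁻⁵ = 8.08×10⁻⁵ T.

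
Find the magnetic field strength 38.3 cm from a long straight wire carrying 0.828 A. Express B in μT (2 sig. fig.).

B ≈ 0.43 μT

For an infinitely long straight wire, B = μ₀I/(2πd).
B = (4π×10⁻⁷ × 0.828) / (2π × 0.383) = 4.32×10⁻⁷ T.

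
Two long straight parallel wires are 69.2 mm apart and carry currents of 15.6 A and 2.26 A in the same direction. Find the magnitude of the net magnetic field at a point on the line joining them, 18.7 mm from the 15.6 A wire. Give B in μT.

Each long wire gives B = μ₀I/(2πd). Distances are d₁ = 0.0187 m and d₂ = 0.0505 m.
B₁ = 1.67×10⁻⁴ T, B₂ = 8.95×10⁻⁶ T.
Between parallel currents the two contributions point in opposite directions, so they subtract. B = |B₁ − B₂| = |1.67×10⁻⁴ − 8.95×10⁻⁶| = 1.58×10⁻⁴ T.

B ≈ 158 μT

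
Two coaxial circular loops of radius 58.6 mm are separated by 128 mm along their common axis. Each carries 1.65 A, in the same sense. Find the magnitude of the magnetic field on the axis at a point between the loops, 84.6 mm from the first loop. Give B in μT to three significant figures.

Each loop contributes B = μ₀IR²/[2(R²+z²)^(3/2)] on the axis, with z measured from that loop.
Loop 1 (z = 0.0846 m): B₁ = 3.27×10⁻⁶ T. Loop 2 (z = 0.0434 m): B₂ = 9.18×10⁻⁶ T.
The fields add: B = B₁ + B₂ = 1.24×10⁻⁵ T.

B ≈ 12.4 μT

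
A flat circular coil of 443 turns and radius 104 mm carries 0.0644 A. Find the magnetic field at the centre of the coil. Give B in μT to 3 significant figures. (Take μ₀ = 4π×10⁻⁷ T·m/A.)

For an N-turn flat coil, B = Nμ₀I/(2R) with R = 0.104 m.
B = 443 × 3.89×10⁻⁷ T = 1.72×10⁻⁴ T.

B ≈ 172 μT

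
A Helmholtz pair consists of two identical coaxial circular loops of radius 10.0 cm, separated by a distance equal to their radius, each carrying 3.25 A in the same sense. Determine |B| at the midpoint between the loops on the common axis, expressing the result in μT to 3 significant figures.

B ≈ 29.2 μT

Each loop contributes B = μ₀IR²/[2(R²+z²)^(3/2)] on the axis, with z measured from that loop.
Loop 1 (z = 0.05 m): B₁ = 1.46×10⁻⁵ T. Loop 2 (z = 0.05 m): B₂ = 1.46×10⁻⁵ T.
The fields add: B = B₁ + B₂ = 2.92×10⁻⁵ T.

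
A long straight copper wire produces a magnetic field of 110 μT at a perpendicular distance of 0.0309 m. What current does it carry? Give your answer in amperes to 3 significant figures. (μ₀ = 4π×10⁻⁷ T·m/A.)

I ≈ 17.0 A

For a long straight wire B = μ₀I/(2πd), so I = 2πdB/μ₀.
I = 2π × 0.0309 × 1.10×10⁻⁴ / (4π×10⁻⁷) = 17.0 A.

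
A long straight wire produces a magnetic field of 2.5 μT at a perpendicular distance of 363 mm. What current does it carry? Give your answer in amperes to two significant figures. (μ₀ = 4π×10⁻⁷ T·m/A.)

I ≈ 4.5 A

For a long straight wire B = μ₀I/(2πd), so I = 2πdB/μ₀.
I = 2π × 0.363 × 2.50×10⁻⁶ / (4π×10⁻⁷) = 4.54 A.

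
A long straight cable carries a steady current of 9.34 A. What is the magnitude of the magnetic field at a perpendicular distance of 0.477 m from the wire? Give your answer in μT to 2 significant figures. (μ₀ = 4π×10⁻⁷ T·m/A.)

For an infinitely long straight wire, B = μ₀I/(2πd).
B = (4π×10⁻⁷ × 9.34) / (2π × 0.477) = 3.92×10⁻⁶ T.

B ≈ 3.9 μT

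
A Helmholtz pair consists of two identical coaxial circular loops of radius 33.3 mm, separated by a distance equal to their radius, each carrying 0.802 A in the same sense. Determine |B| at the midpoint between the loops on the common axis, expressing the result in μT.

Each loop contributes B = μ₀IR²/[2(R²+z²)^(3/2)] on the axis, with z measured from that loop.
Loop 1 (z = 0.01665 m): B₁ = 1.08×10⁻⁵ T. Loop 2 (z = 0.01665 m): B₂ = 1.08×10⁻⁵ T.
The fields add: B = B₁ + B₂ = 2.17×10⁻⁵ T.

B ≈ 21.7 μT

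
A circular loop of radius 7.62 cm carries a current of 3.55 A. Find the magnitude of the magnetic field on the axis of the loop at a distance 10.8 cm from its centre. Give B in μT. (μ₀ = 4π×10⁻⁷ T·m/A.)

On the axis of a circular loop, B = μ₀IR² / [2(R²+z²)^(3/2)].
R² + z² = (0.0762)² + (0.108)² = 0.01747 m², and (R²+z²)^(3/2) = 2.31×10⁻³ m³.
B = (4π×10⁻⁷ × 3.55 × 0.005806) / (2 × 2.31×10⁻³) = 5.61×10⁻⁶ T.

B ≈ 5.61 μT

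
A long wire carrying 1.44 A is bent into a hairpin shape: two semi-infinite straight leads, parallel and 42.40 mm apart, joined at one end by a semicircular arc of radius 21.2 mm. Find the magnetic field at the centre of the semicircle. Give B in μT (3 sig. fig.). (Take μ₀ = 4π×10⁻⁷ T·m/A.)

B ≈ 34.9 μT

The semicircular arc contributes B_arc = μ₀I·π/(4πR) = μ₀I/(4R) = 2.13×10⁻⁵ T.
Each semi-infinite lead is at perpendicular distance R = 0.0212 m from the centre, with the perpendicular foot at its near end, so it contributes μ₀I/(4πR); both point the same way, together 1.36×10⁻⁵ T.
Arc and leads all point the same direction: B = 2.13×10⁻⁵ + 1.36×10⁻⁵ = 3.49×10⁻⁵ T.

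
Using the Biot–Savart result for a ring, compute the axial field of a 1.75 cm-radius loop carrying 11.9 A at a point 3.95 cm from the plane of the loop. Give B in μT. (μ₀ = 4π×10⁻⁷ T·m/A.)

B ≈ 28.4 μT

On the axis of a circular loop, B = μ₀IR² / [2(R²+z²)^(3/2)].
R² + z² = (0.0175)² + (0.0395)² = 0.001867 m², and (R²+z²)^(3/2) = 8.06×10⁻⁵ m³.
B = (4π×10⁻⁷ × 11.9 × 0.0003063) / (2 × 8.06×10⁻⁵) = 2.84×10⁻⁵ T.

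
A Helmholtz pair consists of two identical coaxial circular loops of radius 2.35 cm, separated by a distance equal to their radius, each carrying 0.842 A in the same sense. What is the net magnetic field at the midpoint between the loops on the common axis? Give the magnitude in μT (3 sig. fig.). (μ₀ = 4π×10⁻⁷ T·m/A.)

Each loop contributes B = μ₀IR²/[2(R²+z²)^(3/2)] on the axis, with z measured from that loop.
Loop 1 (z = 0.01175 m): B₁ = 1.61×10⁻⁵ T. Loop 2 (z = 0.01175 m): B₂ = 1.61×10⁻⁵ T.
The fields add: B = B₁ + B₂ = 3.22×10⁻⁵ T.

B ≈ 32.2 μT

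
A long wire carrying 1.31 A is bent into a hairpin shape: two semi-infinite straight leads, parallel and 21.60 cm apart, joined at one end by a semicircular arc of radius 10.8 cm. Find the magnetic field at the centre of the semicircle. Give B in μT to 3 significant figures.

The semicircular arc contributes B_arc = μ₀I·π/(4πR) = μ₀I/(4R) = 3.81×10⁻⁶ T.
Each semi-infinite lead is at perpendicular distance R = 0.108 m from the centre, with the perpendicular foot at its near end, so it contributes μ₀I/(4πR); both point the same way, together 2.43×10⁻⁶ T.
Arc and leads all point the same direction: B = 3.81×10⁻⁶ + 2.43×10⁻⁶ = 6.24×10⁻⁶ T.

B ≈ 6.24 μT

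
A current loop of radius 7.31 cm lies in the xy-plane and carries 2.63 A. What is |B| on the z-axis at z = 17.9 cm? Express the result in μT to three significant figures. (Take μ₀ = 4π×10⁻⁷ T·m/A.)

B ≈ 1.22 μT

On the axis of a circular loop, B = μ₀IR² / [2(R²+z²)^(3/2)].
R² + z² = (0.0731)² + (0.179)² = 0.03738 m², and (R²+z²)^(3/2) = 7.23×10⁻³ m³.
B = (4π×10⁻⁷ × 2.63 × 0.005344) / (2 × 7.23×10⁻³) = 1.22×10⁻⁶ T.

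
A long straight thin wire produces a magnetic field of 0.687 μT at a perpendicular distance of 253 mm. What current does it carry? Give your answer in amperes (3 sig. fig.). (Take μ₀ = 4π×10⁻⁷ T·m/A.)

I ≈ 0.869 A

For a long straight wire B = μ₀I/(2πd), so I = 2πdB/μ₀.
I = 2π × 0.253 × 6.87×10⁻⁷ / (4π×10⁻⁷) = 0.869 A.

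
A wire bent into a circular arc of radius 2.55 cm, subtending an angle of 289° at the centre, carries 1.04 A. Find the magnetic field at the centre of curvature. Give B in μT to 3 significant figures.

The Biot–Savart field of a circular arc at its centre is B = μ₀Iφ/(4πR), with φ = 5.044 rad.
B = (4π×10⁻⁷ × 1.04 × 5.044) / (4π × 0.0255) = 2.06×10⁻⁵ T.

B ≈ 20.6 μT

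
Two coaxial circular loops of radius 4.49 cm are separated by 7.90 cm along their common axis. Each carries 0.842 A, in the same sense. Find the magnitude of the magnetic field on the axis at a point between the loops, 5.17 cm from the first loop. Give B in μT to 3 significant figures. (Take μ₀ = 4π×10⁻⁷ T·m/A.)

Each loop contributes B = μ₀IR²/[2(R²+z²)^(3/2)] on the axis, with z measured from that loop.
Loop 1 (z = 0.0517 m): B₁ = 3.32×10⁻⁶ T. Loop 2 (z = 0.0273 m): B₂ = 7.35×10⁻⁶ T.
The fields add: B = B₁ + B₂ = 1.07×10⁻⁵ T.

B ≈ 10.7 μT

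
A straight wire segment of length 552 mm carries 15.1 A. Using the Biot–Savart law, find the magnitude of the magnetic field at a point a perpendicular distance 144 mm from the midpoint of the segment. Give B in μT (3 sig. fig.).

B ≈ 18.6 μT

For a finite straight segment, B = (μ₀I/4πd)(sinθ₁ + sinθ₂), where θ₁, θ₂ are the angles from the perpendicular to each end.
The perpendicular from the point meets the wire at its midpoint, so each end is L/2 = 0.276 m away along the wire.
sinθ₁ = 0.276/√(0.276²+0.144²) = 0.8866; sinθ₂ = 0.276/√(0.276²+0.144²) = 0.8866.
B = (4π×10⁻⁷ × 15.1) / (4π × 0.144) × (0.8866 + 0.8866) = 1.86×10⁻⁵ T.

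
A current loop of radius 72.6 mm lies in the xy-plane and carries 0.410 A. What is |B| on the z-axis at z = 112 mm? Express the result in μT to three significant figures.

B ≈ 0.571 μT

On the axis of a circular loop, B = μ₀IR² / [2(R²+z²)^(3/2)].
R² + z² = (0.0726)² + (0.112)² = 0.01781 m², and (R²+z²)^(3/2) = 2.38×10⁻³ m³.
B = (4π×10⁻⁷ × 0.410 × 0.005271) / (2 × 2.38×10⁻³) = 5.71×10⁻⁷ T.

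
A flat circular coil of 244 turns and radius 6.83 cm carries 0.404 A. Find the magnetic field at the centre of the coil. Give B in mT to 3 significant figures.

B ≈ 0.907 mT

For an N-turn flat coil, B = Nμ₀I/(2R) with R = 0.0683 m.
B = 244 × 3.72×10⁻⁶ T = 9.07×10⁻⁴ T.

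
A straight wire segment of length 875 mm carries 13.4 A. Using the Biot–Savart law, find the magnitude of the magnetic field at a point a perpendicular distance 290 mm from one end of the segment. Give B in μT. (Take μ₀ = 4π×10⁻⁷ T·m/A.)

For a finite straight segment, B = (μ₀I/4πd)(sinθ₁ + sinθ₂), where θ₁, θ₂ are the angles from the perpendicular to each end.
The perpendicular foot is at one end, so the two end-offsets along the wire are 0 and L = 0.875 m.
sinθ₁ = 0/√(0²+0.29²) = 0.0000; sinθ₂ = 0.875/√(0.875²+0.29²) = 0.9492.
B = (4π×10⁻⁷ × 13.4) / (4π × 0.29) × (0.0000 + 0.9492) = 4.39×10⁻⁶ T.

B ≈ 4.39 μT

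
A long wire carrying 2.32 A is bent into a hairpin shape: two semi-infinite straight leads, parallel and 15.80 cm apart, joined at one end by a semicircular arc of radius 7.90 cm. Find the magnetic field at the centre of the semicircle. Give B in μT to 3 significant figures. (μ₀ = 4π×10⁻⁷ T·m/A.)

B ≈ 15.1 μT

The semicircular arc contributes B_arc = μ₀I·π/(4πR) = μ₀I/(4R) = 9.23×10⁻⁶ T.
Each semi-infinite lead is at perpendicular distance R = 0.079 m from the centre, with the perpendicular foot at its near end, so it contributes μ₀I/(4πR); both point the same way, together 5.87×10⁻⁶ T.
Arc and leads all point the same direction: B = 9.23×10⁻⁶ + 5.87×10⁻⁶ = 1.51×10⁻⁵ T.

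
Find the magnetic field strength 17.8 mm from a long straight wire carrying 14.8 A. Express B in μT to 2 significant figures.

For an infinitely long straight wire, B = μ₀I/(2πd).
B = (4π×10⁻⁷ × 14.8) / (2π × 0.0178) = 1.66×10⁻⁴ T.

B ≈ 170 μT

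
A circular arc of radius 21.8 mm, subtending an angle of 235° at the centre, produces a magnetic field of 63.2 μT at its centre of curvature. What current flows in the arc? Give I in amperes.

I ≈ 3.36 A

For a circular arc, B = μ₀Iφ/(4πR) with φ in radians; here φ = 4.102 rad.
So I = 4πRB/(μ₀φ) = 4π × 0.0218 × 6.32×10⁻⁵ / (4π×10⁻⁷ × 4.102) = 3.36 A.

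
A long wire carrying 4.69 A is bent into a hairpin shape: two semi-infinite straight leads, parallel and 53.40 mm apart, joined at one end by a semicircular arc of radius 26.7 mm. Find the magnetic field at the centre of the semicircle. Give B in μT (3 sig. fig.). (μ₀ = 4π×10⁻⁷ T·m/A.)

The semicircular arc contributes B_arc = μ₀I·π/(4πR) = μ₀I/(4R) = 5.52×10⁻⁵ T.
Each semi-infinite lead is at perpendicular distance R = 0.0267 m from the centre, with the perpendicular foot at its near end, so it contributes μ₀I/(4πR); both point the same way, together 3.51×10⁻⁵ T.
Arc and leads all point the same direction: B = 5.52×10⁻⁵ + 3.51×10⁻⁵ = 9.03×10⁻⁵ T.

B ≈ 90.3 μT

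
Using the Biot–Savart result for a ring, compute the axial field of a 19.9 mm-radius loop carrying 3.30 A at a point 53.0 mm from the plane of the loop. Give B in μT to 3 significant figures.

On the axis of a circular loop, B = μ₀IR² / [2(R²+z²)^(3/2)].
R² + z² = (0.0199)² + (0.053)² = 0.003205 m², and (R²+z²)^(3/2) = 1.81×10⁻⁴ m³.
B = (4π×10⁻⁷ × 3.30 × 0.000396) / (2 × 1.81×10⁻⁴) = 4.53×10⁻⁶ T.

B ≈ 4.53 μT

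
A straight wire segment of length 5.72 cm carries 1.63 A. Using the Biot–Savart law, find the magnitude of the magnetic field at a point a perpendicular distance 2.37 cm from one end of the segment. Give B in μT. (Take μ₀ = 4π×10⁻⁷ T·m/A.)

B ≈ 6.35 μT

For a finite straight segment, B = (μ₀I/4πd)(sinθ₁ + sinθ₂), where θ₁, θ₂ are the angles from the perpendicular to each end.
The perpendicular foot is at one end, so the two end-offsets along the wire are 0 and L = 0.0572 m.
sinθ₁ = 0/√(0²+0.0237²) = 0.0000; sinθ₂ = 0.0572/√(0.0572²+0.0237²) = 0.9238.
B = (4π×10⁻⁷ × 1.63) / (4π × 0.0237) × (0.0000 + 0.9238) = 6.35×10⁻⁶ T.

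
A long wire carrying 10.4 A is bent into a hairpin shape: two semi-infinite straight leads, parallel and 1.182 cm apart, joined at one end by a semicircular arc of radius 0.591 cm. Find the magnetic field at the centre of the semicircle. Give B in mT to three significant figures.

The semicircular arc contributes B_arc = μ₀I·π/(4πR) = μ₀I/(4R) = 5.53×10⁻⁴ T.
Each semi-infinite lead is at perpendicular distance R = 0.00591 m from the centre, with the perpendicular foot at its near end, so it contributes μ₀I/(4πR); both point the same way, together 3.52×10⁻⁴ T.
Arc and leads all point the same direction: B = 5.53×10⁻⁴ + 3.52×10⁻⁴ = 9.05×10⁻⁴ T.

B ≈ 0.905 mT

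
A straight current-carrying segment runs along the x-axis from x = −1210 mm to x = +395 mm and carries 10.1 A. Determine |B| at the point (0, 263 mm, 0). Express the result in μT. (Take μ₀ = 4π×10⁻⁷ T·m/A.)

B ≈ 6.95 μT

For a finite straight segment, B = (μ₀I/4πd)(sinθ₁ + sinθ₂), where θ₁, θ₂ are the angles from the perpendicular to each end.
The perpendicular distance is d = 0.263 m; the end-offsets along the wire are a = 1.21 m and b = 0.395 m.
sinθ₁ = 1.21/√(1.21²+0.263²) = 0.9772; sinθ₂ = 0.395/√(0.395²+0.263²) = 0.8324.
B = (4π×10⁻⁷ × 10.1) / (4π × 0.263) × (0.9772 + 0.8324) = 6.95×10⁻⁶ T.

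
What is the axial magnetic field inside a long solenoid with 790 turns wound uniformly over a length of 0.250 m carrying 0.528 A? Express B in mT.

Inside a long solenoid, B = μ₀nI with n = 3160 turns/m.
B = 4π×10⁻⁷ × 3160 × 0.528 = 2.10×10⁻³ T.

B ≈ 2.10 mT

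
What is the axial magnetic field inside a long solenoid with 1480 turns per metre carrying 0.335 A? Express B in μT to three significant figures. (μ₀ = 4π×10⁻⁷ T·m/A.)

Inside a long solenoid, B = μ₀nI with n = 1480 turns/m.
B = 4π×10⁻⁷ × 1480 × 0.335 = 6.23×10⁻⁴ T.

B ≈ 623 μT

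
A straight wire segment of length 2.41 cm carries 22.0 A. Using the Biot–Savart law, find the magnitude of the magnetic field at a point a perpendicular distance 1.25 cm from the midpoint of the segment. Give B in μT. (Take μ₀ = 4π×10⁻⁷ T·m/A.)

B ≈ 244 μT

For a finite straight segment, B = (μ₀I/4πd)(sinθ₁ + sinθ₂), where θ₁, θ₂ are the angles from the perpendicular to each end.
The perpendicular from the point meets the wire at its midpoint, so each end is L/2 = 0.01205 m away along the wire.
sinθ₁ = 0.01205/√(0.01205²+0.0125²) = 0.6940; sinθ₂ = 0.01205/√(0.01205²+0.0125²) = 0.6940.
B = (4π×10⁻⁷ × 22.0) / (4π × 0.0125) × (0.6940 + 0.6940) = 2.44×10⁻⁴ T.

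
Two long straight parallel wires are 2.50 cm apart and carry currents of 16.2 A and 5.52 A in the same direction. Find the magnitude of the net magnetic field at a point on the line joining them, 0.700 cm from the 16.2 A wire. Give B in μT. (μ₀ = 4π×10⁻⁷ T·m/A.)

Each long wire gives B = μ₀I/(2πd). Distances are d₁ = 0.007 m and d₂ = 0.018 m.
B₁ = 4.63×10⁻⁴ T, B₂ = 6.13×10⁻⁵ T.
Between parallel currents the two contributions point in opposite directions, so they subtract. B = |B₁ − B₂| = |4.63×10⁻⁴ − 6.13×10⁻⁵| = 4.02×10⁻⁴ T.

B ≈ 402 μT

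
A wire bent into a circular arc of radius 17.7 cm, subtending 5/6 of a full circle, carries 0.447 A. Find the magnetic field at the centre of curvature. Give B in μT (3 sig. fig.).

B ≈ 1.32 μT

The Biot–Savart field of a circular arc at its centre is B = μ₀Iφ/(4πR), with φ = 5.236 rad.
B = (4π×10⁻⁷ × 0.447 × 5.236) / (4π × 0.177) = 1.32×10⁻⁶ T.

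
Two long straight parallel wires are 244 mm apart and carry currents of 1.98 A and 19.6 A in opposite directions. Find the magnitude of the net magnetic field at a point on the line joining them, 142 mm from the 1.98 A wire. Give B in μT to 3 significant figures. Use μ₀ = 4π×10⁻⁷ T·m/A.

B ≈ 41.2 μT

Each long wire gives B = μ₀I/(2πd). Distances are d₁ = 0.142 m and d₂ = 0.102 m.
B₁ = 2.79×10⁻⁶ T, B₂ = 3.84×10⁻⁵ T.
Between antiparallel currents both contributions point the same way, so they add. B = B₁ + B₂ = 2.79×10⁻⁶ + 3.84×10⁻⁵ = 4.12×10⁻⁵ T.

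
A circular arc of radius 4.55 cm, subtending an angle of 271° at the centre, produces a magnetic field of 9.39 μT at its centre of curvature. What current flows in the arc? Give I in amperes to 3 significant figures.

I ≈ 0.903 A

For a circular arc, B = μ₀Iφ/(4πR) with φ in radians; here φ = 4.73 rad.
So I = 4πRB/(μ₀φ) = 4π × 0.0455 × 9.39×10⁻⁶ / (4π×10⁻⁷ × 4.73) = 0.903 A.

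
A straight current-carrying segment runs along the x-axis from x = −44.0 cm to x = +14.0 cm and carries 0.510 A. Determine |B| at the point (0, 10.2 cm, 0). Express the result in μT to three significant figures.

For a finite straight segment, B = (μ₀I/4πd)(sinθ₁ + sinθ₂), where θ₁, θ₂ are the angles from the perpendicular to each end.
The perpendicular distance is d = 0.102 m; the end-offsets along the wire are a = 0.44 m and b = 0.14 m.
sinθ₁ = 0.44/√(0.44²+0.102²) = 0.9742; sinθ₂ = 0.14/√(0.14²+0.102²) = 0.8082.
B = (4π×10⁻⁷ × 0.510) / (4π × 0.102) × (0.9742 + 0.8082) = 8.91×10⁻⁷ T.

B ≈ 0.891 μT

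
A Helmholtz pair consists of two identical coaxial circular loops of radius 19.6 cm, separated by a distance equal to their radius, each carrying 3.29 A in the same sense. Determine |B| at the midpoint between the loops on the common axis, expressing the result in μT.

Each loop contributes B = μ₀IR²/[2(R²+z²)^(3/2)] on the axis, with z measured from that loop.
Loop 1 (z = 0.098 m): B₁ = 7.55×10⁻⁶ T. Loop 2 (z = 0.098 m): B₂ = 7.55×10⁻⁶ T.
The fields add: B = B₁ + B₂ = 1.51×10⁻⁵ T.

B ≈ 15.1 μT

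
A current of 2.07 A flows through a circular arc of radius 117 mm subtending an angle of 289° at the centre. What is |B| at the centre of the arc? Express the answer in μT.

The Biot–Savart field of a circular arc at its centre is B = μ₀Iφ/(4πR), with φ = 5.044 rad.
B = (4π×10⁻⁷ × 2.07 × 5.044) / (4π × 0.117) = 8.92×10⁻⁶ T.

B ≈ 8.92 μT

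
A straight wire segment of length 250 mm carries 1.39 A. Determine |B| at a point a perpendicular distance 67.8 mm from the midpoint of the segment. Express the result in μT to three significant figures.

B ≈ 3.60 μT

For a finite straight segment, B = (μ₀I/4πd)(sinθ₁ + sinθ₂), where θ₁, θ₂ are the angles from the perpendicular to each end.
The perpendicular from the point meets the wire at its midpoint, so each end is L/2 = 0.125 m away along the wire.
sinθ₁ = 0.125/√(0.125²+0.0678²) = 0.8790; sinθ₂ = 0.125/√(0.125²+0.0678²) = 0.8790.
B = (4π×10⁻⁷ × 1.39) / (4π × 0.0678) × (0.8790 + 0.8790) = 3.60×10⁻⁶ T.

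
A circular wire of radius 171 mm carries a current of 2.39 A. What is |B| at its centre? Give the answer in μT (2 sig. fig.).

B ≈ 8.8 μT

At the centre of a circular loop the Biot–Savart law gives B = μ₀I/(2R).
B = (4π×10⁻⁷ × 2.39) / (2 × 0.171) = 8.78×10⁻⁶ T.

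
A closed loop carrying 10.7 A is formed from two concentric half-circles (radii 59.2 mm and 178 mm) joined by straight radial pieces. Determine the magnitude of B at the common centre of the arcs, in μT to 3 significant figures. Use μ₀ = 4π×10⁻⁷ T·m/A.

The radial connectors point toward the centre, so dl × r̂ = 0 and they contribute nothing.
Each semicircle gives μ₀I/(4R): inner arc 5.68×10⁻⁵ T, outer arc 1.89×10⁻⁵ T.
The two arcs carry current in opposite angular senses, so their fields oppose: B = |5.68×10⁻⁵ − 1.89×10⁻⁵| = 3.79×10⁻⁵ T.

B ≈ 37.9 μT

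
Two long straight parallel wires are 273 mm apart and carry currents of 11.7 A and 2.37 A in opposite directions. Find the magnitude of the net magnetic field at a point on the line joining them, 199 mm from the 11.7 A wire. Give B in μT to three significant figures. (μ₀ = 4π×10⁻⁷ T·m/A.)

Each long wire gives B = μ₀I/(2πd). Distances are d₁ = 0.199 m and d₂ = 0.074 m.
B₁ = 1.18×10⁻⁵ T, B₂ = 6.41×10⁻⁶ T.
Between antiparallel currents both contributions point the same way, so they add. B = B₁ + B₂ = 1.18×10⁻⁵ + 6.41×10⁻⁶ = 1.82×10⁻⁵ T.

B ≈ 18.2 μT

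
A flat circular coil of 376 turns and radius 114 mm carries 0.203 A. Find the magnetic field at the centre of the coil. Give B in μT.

B ≈ 421 μT

For an N-turn flat coil, B = Nμ₀I/(2R) with R = 0.114 m.
B = 376 × 1.12×10⁻⁶ T = 4.21×10⁻⁴ T.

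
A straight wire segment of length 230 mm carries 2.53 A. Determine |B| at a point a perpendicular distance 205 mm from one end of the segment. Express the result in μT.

For a finite straight segment, B = (μ₀I/4πd)(sinθ₁ + sinθ₂), where θ₁, θ₂ are the angles from the perpendicular to each end.
The perpendicular foot is at one end, so the two end-offsets along the wire are 0 and L = 0.23 m.
sinθ₁ = 0/√(0²+0.205²) = 0.0000; sinθ₂ = 0.23/√(0.23²+0.205²) = 0.7465.
B = (4π×10⁻⁷ × 2.53) / (4π × 0.205) × (0.0000 + 0.7465) = 9.21×10⁻⁷ T.

B ≈ 0.921 μT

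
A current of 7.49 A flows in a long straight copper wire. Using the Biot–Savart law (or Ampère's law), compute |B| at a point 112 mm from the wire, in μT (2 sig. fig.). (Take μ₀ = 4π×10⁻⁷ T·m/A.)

For an infinitely long straight wire, B = μ₀I/(2πd).
B = (4π×10⁻⁷ × 7.49) / (2π × 0.112) = 1.34×10⁻⁵ T.

B ≈ 13 μT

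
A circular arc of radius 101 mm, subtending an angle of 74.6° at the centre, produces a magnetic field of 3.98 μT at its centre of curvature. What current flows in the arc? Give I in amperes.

For a circular arc, B = μ₀Iφ/(4πR) with φ in radians; here φ = 1.302 rad.
So I = 4πRB/(μ₀φ) = 4π × 0.101 × 3.98×10⁻⁶ / (4π×10⁻⁷ × 1.302) = 3.09 A.

I ≈ 3.09 A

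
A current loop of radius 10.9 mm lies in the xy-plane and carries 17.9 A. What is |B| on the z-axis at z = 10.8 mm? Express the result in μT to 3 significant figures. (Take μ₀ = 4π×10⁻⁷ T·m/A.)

On the axis of a circular loop, B = μ₀IR² / [2(R²+z²)^(3/2)].
R² + z² = (0.0109)² + (0.0108)² = 0.0002355 m², and (R²+z²)^(3/2) = 3.61×10⁻⁶ m³.
B = (4π×10⁻⁷ × 17.9 × 0.0001188) / (2 × 3.61×10⁻⁶) = 3.70×10⁻⁴ T.

B ≈ 370 μT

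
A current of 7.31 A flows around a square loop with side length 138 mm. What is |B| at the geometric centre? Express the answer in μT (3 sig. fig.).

B ≈ 59.9 μT

Each side is a finite straight segment at perpendicular distance d = a/(2 tan(π/4)) = 0.069 m from the centre, with end-angles ±π/4.
One side contributes B₁ = (μ₀I/4πd)·2 sin(π/4) = 1.50×10⁻⁵ T.
All 4 sides add in the same direction: B = 4 × 1.50×10⁻⁵ = 5.99×10⁻⁵ T.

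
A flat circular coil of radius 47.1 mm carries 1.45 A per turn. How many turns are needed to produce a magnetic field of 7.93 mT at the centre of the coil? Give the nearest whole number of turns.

N = 410

For an N-turn coil, B = Nμ₀I/(2R). A single turn gives B₁ = 1.93×10⁻⁵ T with R = 0.0471 m.
N = B/B₁ = 7.93×10⁻³ / 1.93×10⁻⁵ = 409.96.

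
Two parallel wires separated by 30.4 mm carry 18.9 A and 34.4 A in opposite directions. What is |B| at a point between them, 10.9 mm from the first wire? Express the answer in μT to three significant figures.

Each long wire gives B = μ₀I/(2πd). Distances are d₁ = 0.0109 m and d₂ = 0.0195 m.
B₁ = 3.47×10⁻⁴ T, B₂ = 3.53×10⁻⁴ T.
Between antiparallel currents both contributions point the same way, so they add. B = B₁ + B₂ = 3.47×10⁻⁴ + 3.53×10⁻⁴ = 7.00×10⁻⁴ T.

B ≈ 700 μT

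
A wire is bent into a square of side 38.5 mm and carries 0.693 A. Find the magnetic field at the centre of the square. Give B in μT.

B ≈ 20.4 μT

Each side is a finite straight segment at perpendicular distance d = a/(2 tan(π/4)) = 0.01925 m from the centre, with end-angles ±π/4.
One side contributes B₁ = (μ₀I/4πd)·2 sin(π/4) = 5.09×10⁻⁶ T.
All 4 sides add in the same direction: B = 4 × 5.09×10⁻⁶ = 2.04×10⁻⁵ T.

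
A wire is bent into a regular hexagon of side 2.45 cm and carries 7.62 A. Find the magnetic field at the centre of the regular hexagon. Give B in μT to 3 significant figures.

Each side is a finite straight segment at perpendicular distance d = a/(2 tan(π/6)) = 0.02122 m from the centre, with end-angles ±π/6.
One side contributes B₁ = (μ₀I/4πd)·2 sin(π/6) = 3.59×10⁻⁵ T.
All 6 sides add in the same direction: B = 6 × 3.59×10⁻⁵ = 2.15×10⁻⁴ T.

B ≈ 215 μT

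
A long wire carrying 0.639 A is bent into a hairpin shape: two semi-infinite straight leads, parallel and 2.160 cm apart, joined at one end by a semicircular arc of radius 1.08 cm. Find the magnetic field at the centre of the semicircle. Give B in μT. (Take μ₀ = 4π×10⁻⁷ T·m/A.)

The semicircular arc contributes B_arc = μ₀I·π/(4πR) = μ₀I/(4R) = 1.86×10⁻⁵ T.
Each semi-infinite lead is at perpendicular distance R = 0.0108 m from the centre, with the perpendicular foot at its near end, so it contributes μ₀I/(4πR); both point the same way, together 1.18×10⁻⁵ T.
Arc and leads all point the same direction: B = 1.86×10⁻⁵ + 1.18×10⁻⁵ = 3.04×10⁻⁵ T.

B ≈ 30.4 μT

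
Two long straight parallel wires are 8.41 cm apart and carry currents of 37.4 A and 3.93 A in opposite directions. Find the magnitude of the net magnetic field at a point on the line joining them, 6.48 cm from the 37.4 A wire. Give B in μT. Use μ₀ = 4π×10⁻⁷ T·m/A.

Each long wire gives B = μ₀I/(2πd). Distances are d₁ = 0.0648 m and d₂ = 0.0193 m.
B₁ = 1.15×10⁻⁴ T, B₂ = 4.07×10⁻⁵ T.
Between antiparallel currents both contributions point the same way, so they add. B = B₁ + B₂ = 1.15×10⁻⁴ + 4.07×10⁻⁵ = 1.56×10⁻⁴ T.

B ≈ 156 μT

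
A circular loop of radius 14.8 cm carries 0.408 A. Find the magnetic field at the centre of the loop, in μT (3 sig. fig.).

B ≈ 1.73 μT

At the centre of a circular loop the Biot–Savart law gives B = μ₀I/(2R).
B = (4π×10⁻⁷ × 0.408) / (2 × 0.148) = 1.73×10⁻⁶ T.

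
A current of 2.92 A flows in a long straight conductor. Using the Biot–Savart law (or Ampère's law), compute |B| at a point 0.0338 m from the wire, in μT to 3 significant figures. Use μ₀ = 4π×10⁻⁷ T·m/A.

B ≈ 17.3 μT

For an infinitely long straight wire, B = μ₀I/(2πd).
B = (4π×10⁻⁷ × 2.92) / (2π × 0.0338) = 1.73×10⁻⁵ T.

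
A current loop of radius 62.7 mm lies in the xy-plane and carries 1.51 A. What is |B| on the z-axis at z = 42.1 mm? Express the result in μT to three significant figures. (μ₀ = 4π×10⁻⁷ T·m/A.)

B ≈ 8.66 μT

On the axis of a circular loop, B = μ₀IR² / [2(R²+z²)^(3/2)].
R² + z² = (0.0627)² + (0.0421)² = 0.005704 m², and (R²+z²)^(3/2) = 4.31×10⁻⁴ m³.
B = (4π×10⁻⁷ × 1.51 × 0.003931) / (2 × 4.31×10⁻⁴) = 8.66×10⁻⁶ T.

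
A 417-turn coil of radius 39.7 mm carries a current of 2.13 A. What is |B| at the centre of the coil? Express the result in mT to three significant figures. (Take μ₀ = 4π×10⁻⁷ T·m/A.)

B ≈ 14.1 mT

For an N-turn flat coil, B = Nμ₀I/(2R) with R = 0.0397 m.
B = 417 × 3.37×10⁻⁵ T = 1.41×10⁻² T.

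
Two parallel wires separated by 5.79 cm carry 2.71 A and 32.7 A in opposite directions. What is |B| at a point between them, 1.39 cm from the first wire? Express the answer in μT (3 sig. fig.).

B ≈ 188 μT

Each long wire gives B = μ₀I/(2πd). Distances are d₁ = 0.0139 m and d₂ = 0.044 m.
B₁ = 3.90×10⁻⁵ T, B₂ = 1.49×10⁻⁴ T.
Between antiparallel currents both contributions point the same way, so they add. B = B₁ + B₂ = 3.90×10⁻⁵ + 1.49×10⁻⁴ = 1.88×10⁻⁴ T.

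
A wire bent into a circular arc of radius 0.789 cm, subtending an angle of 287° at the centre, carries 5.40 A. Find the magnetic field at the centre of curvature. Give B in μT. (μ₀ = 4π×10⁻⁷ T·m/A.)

B ≈ 343 μT

The Biot–Savart field of a circular arc at its centre is B = μ₀Iφ/(4πR), with φ = 5.009 rad.
B = (4π×10⁻⁷ × 5.40 × 5.009) / (4π × 0.00789) = 3.43×10⁻⁴ T.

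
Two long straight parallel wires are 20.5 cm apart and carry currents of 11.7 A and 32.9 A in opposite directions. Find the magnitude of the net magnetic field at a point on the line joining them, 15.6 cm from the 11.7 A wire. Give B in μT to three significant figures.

Each long wire gives B = μ₀I/(2πd). Distances are d₁ = 0.156 m and d₂ = 0.049 m.
B₁ = 1.50×10⁻⁵ T, B₂ = 1.34×10⁻⁴ T.
Between antiparallel currents both contributions point the same way, so they add. B = B₁ + B₂ = 1.50×10⁻⁵ + 1.34×10⁻⁴ = 1.49×10⁻⁴ T.

B ≈ 149 μT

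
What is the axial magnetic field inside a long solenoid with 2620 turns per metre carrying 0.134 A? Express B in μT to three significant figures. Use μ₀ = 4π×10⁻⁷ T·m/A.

B ≈ 441 μT

Inside a long solenoid, B = μ₀nI with n = 2620 turns/m.
B = 4π×10⁻⁷ × 2620 × 0.134 = 4.41×10⁻⁴ T.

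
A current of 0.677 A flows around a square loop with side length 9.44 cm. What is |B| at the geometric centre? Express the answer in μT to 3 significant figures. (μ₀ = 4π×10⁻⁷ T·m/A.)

B ≈ 8.11 μT

Each side is a finite straight segment at perpendicular distance d = a/(2 tan(π/4)) = 0.0472 m from the centre, with end-angles ±π/4.
One side contributes B₁ = (μ₀I/4πd)·2 sin(π/4) = 2.03×10⁻⁶ T.
All 4 sides add in the same direction: B = 4 × 2.03×10⁻⁶ = 8.11×10⁻⁶ T.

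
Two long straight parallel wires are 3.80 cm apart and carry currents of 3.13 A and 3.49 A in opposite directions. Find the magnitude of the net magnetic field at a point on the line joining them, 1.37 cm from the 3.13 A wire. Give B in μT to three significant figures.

Each long wire gives B = μ₀I/(2πd). Distances are d₁ = 0.0137 m and d₂ = 0.0243 m.
B₁ = 4.57×10⁻⁵ T, B₂ = 2.87×10⁻⁵ T.
Between antiparallel currents both contributions point the same way, so they add. B = B₁ + B₂ = 4.57×10⁻⁵ + 2.87×10⁻⁵ = 7.44×10⁻⁵ T.

B ≈ 74.4 μT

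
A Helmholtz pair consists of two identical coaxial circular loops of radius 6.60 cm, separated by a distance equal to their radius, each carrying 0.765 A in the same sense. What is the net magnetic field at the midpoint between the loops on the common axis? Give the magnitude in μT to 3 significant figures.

Each loop contributes B = μ₀IR²/[2(R²+z²)^(3/2)] on the axis, with z measured from that loop.
Loop 1 (z = 0.033 m): B₁ = 5.21×10⁻⁶ T. Loop 2 (z = 0.033 m): B₂ = 5.21×10⁻⁶ T.
The fields add: B = B₁ + B₂ = 1.04×10⁻⁵ T.

B ≈ 10.4 μT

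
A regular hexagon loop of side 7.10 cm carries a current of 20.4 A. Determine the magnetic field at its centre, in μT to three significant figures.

B ≈ 199 μT

Each side is a finite straight segment at perpendicular distance d = a/(2 tan(π/6)) = 0.06149 m from the centre, with end-angles ±π/6.
One side contributes B₁ = (μ₀I/4πd)·2 sin(π/6) = 3.32×10⁻⁵ T.
All 6 sides add in the same direction: B = 6 × 3.32×10⁻⁵ = 1.99×10⁻⁴ T.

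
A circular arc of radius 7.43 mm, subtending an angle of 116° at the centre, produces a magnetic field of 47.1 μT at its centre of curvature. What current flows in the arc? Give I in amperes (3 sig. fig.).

For a circular arc, B = μ₀Iφ/(4πR) with φ in radians; here φ = 2.025 rad.
So I = 4πRB/(μ₀φ) = 4π × 0.00743 × 4.71×10⁻⁵ / (4π×10⁻⁷ × 2.025) = 1.73 A.

I ≈ 1.73 A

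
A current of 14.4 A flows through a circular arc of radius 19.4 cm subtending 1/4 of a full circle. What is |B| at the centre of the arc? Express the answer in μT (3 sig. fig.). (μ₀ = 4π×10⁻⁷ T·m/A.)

The Biot–Savart field of a circular arc at its centre is B = μ₀Iφ/(4πR), with φ = 1.571 rad.
B = (4π×10⁻⁷ × 14.4 × 1.571) / (4π × 0.194) = 1.17×10⁻⁵ T.

B ≈ 11.7 μT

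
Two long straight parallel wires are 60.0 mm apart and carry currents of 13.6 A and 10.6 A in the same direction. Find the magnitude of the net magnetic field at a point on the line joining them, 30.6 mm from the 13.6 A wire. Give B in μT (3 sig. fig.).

B ≈ 16.8 μT

Each long wire gives B = μ₀I/(2πd). Distances are d₁ = 0.0306 m and d₂ = 0.0294 m.
B₁ = 8.89×10⁻⁵ T, B₂ = 7.21×10⁻⁵ T.
Between parallel currents the two contributions point in opposite directions, so they subtract. B = |B₁ − B₂| = |8.89×10⁻⁵ − 7.21×10⁻⁵| = 1.68×10⁻⁵ T.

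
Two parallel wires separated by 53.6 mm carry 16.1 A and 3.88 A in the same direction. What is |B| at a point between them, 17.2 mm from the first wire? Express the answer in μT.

Each long wire gives B = μ₀I/(2πd). Distances are d₁ = 0.0172 m and d₂ = 0.0364 m.
B₁ = 1.87×10⁻⁴ T, B₂ = 2.13×10⁻⁵ T.
Between parallel currents the two contributions point in opposite directions, so they subtract. B = |B₁ − B₂| = |1.87×10⁻⁴ − 2.13×10⁻⁵| = 1.66×10⁻⁴ T.

B ≈ 166 μT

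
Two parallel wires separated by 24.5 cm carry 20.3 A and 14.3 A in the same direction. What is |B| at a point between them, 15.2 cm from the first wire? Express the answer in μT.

Each long wire gives B = μ₀I/(2πd). Distances are d₁ = 0.152 m and d₂ = 0.093 m.
B₁ = 2.67×10⁻⁵ T, B₂ = 3.08×10⁻⁵ T.
Between parallel currents the two contributions point in opposite directions, so they subtract. B = |B₁ − B₂| = |2.67×10⁻⁵ − 3.08×10⁻⁵| = 4.04×10⁻⁶ T.

B ≈ 4.04 μT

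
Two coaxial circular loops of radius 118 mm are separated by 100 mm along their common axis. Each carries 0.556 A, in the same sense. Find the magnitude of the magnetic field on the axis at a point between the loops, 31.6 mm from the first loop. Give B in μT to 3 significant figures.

Each loop contributes B = μ₀IR²/[2(R²+z²)^(3/2)] on the axis, with z measured from that loop.
Loop 1 (z = 0.0316 m): B₁ = 2.67×10⁻⁶ T. Loop 2 (z = 0.0684 m): B₂ = 1.92×10⁻⁶ T.
The fields add: B = B₁ + B₂ = 4.59×10⁻⁶ T.

B ≈ 4.59 μT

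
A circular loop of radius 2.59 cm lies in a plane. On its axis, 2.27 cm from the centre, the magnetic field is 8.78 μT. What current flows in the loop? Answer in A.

I ≈ 0.851 A

On the axis of a loop, B = μ₀IR²/[2(R²+z²)^(3/2)], so I = 2B(R²+z²)^(3/2)/(μ₀R²).
R² + z² = 0.0006708 + 0.0005153 = 0.001186 m²; raised to 3/2 gives 4.08×10⁻⁵ m³.
I = 2 × 8.78×10⁻⁶ × 4.08×10⁻⁵ / (1.26×10⁻⁶ × 0.0006708) = 0.851 A.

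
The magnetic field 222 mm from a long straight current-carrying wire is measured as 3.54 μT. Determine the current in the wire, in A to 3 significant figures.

I ≈ 3.93 A

For a long straight wire B = μ₀I/(2πd), so I = 2πdB/μ₀.
I = 2π × 0.222 × 3.54×10⁻⁶ / (4π×10⁻⁷) = 3.93 A.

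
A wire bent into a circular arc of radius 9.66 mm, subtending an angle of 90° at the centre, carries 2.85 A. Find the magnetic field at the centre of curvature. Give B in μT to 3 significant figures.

The Biot–Savart field of a circular arc at its centre is B = μ₀Iφ/(4πR), with φ = 1.571 rad.
B = (4π×10⁻⁷ × 2.85 × 1.571) / (4π × 0.00966) = 4.63×10⁻⁵ T.

B ≈ 46.3 μT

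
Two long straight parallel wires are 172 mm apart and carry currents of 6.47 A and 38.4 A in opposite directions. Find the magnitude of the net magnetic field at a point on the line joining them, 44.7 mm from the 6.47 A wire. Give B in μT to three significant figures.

Each long wire gives B = μ₀I/(2πd). Distances are d₁ = 0.0447 m and d₂ = 0.1273 m.
B₁ = 2.89×10⁻⁵ T, B₂ = 6.03×10⁻⁵ T.
Between antiparallel currents both contributions point the same way, so they add. B = B₁ + B₂ = 2.89×10⁻⁵ + 6.03×10⁻⁵ = 8.93×10⁻⁵ T.

B ≈ 89.3 μT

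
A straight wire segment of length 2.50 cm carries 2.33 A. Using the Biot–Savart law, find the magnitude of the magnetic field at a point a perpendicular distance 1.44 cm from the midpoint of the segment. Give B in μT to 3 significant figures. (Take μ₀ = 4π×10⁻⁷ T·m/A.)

For a finite straight segment, B = (μ₀I/4πd)(sinθ₁ + sinθ₂), where θ₁, θ₂ are the angles from the perpendicular to each end.
The perpendicular from the point meets the wire at its midpoint, so each end is L/2 = 0.0125 m away along the wire.
sinθ₁ = 0.0125/√(0.0125²+0.0144²) = 0.6555; sinθ₂ = 0.0125/√(0.0125²+0.0144²) = 0.6555.
B = (4π×10⁻⁷ × 2.33) / (4π × 0.0144) × (0.6555 + 0.6555) = 2.12×10⁻⁵ T.

B ≈ 21.2 μT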